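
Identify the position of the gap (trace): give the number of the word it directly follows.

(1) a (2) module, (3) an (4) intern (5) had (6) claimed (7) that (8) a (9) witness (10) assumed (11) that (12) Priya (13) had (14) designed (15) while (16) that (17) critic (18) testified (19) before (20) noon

The displaced element is "a module" (word 2).
It is linked across 2 clause boundaries (that → that).
It functions as the direct object of "designed", so the gap sits immediately after word 14 ("designed").
Base order: An intern had claimed that a witness assumed that Priya had designed a module while that critic testified before noon.

14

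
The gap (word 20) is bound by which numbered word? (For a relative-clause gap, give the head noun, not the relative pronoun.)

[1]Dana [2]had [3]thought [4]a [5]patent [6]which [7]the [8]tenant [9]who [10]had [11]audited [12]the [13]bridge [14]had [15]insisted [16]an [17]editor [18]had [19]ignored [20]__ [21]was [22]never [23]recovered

5

The gap at 20 is the object of "ignored", inside a relative clause.
The relative pronoun is "which" (word 6); it is bound by the head noun immediately before it.
Its filler is the head noun "patent", at word 5.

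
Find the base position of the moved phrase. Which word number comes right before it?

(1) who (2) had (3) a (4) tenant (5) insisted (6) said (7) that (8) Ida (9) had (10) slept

The displaced element is "who" (word 1).
It is linked across 1 clause boundary (Ø).
It functions as the subject of "said", so the gap sits immediately after word 5 ("insisted").
Base order: A tenant had insisted that who said that Ida had slept.

5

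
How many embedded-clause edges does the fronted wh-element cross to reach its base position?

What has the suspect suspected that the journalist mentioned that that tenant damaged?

"what" is extracted from the object of "damaged".
Boundaries crossed, outermost first: [that], [that] — 2 in total.

2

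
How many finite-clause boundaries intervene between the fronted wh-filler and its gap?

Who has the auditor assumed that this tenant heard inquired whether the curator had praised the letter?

2

"who" is extracted from the subject of "inquired".
Boundaries crossed, outermost first: [that], [Ø] — 2 in total.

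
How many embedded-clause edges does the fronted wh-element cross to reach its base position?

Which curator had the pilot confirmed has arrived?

"which curator" is extracted from the subject of "arrived".
Boundaries crossed, outermost first: [Ø] — 1 in total.

1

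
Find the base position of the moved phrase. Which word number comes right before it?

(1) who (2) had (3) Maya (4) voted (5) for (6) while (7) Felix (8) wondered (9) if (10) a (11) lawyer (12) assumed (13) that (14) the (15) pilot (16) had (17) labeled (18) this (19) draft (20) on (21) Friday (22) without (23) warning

5

The displaced element is "who" (word 1).
It functions as the object of the preposition "for" of "voted", so the gap sits immediately after word 5 ("for").
Base order: Maya had voted for who while Felix wondered if a lawyer assumed that the pilot had labeled this draft on Friday without warning.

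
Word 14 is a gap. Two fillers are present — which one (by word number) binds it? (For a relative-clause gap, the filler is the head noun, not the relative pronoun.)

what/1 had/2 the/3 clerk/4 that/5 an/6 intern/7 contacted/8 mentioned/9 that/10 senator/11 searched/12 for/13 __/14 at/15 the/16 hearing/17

1

The marked gap is the object of the preposition "for" of "searched".
Its filler is the fronted wh-phrase "what", at word 1.
(The other dependency links word 4 to a gap after word 8.)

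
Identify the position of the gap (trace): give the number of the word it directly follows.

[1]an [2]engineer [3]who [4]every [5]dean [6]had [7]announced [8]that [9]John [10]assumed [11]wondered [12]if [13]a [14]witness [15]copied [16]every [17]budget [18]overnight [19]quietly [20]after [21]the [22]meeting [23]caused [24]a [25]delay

10

The displaced element is "an engineer" (word 2).
It is linked across 2 clause boundaries (that → Ø).
It functions as the subject of "wondered", so the gap sits immediately after word 10 ("assumed").
Base order: Every dean had announced that John assumed that an engineer wondered if a witness copied every budget overnight quietly after the meeting.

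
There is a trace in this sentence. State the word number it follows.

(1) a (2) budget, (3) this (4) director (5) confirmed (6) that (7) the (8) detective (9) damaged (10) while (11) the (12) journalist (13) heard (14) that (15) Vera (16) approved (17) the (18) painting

9

The displaced element is "a budget" (word 2).
It is linked across 1 clause boundary (that).
It functions as the direct object of "damaged", so the gap sits immediately after word 9 ("damaged").
Base order: This director confirmed that the detective damaged a budget while the journalist heard that Vera approved the painting.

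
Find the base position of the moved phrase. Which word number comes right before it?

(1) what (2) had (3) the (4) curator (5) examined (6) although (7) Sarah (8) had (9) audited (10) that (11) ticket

5

The displaced element is "what" (word 1).
It functions as the direct object of "examined", so the gap sits immediately after word 5 ("examined").
Base order: The curator had examined what although Sarah had audited that ticket.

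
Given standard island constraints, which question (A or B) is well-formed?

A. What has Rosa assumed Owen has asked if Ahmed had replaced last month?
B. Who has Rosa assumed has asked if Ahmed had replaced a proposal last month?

B

In A, the wh-phrase is extracted from inside a wh-island (introduced by "if"), which blocks movement.
In B, the extraction path crosses only that-complement boundaries, which are transparent.
So B is grammatical.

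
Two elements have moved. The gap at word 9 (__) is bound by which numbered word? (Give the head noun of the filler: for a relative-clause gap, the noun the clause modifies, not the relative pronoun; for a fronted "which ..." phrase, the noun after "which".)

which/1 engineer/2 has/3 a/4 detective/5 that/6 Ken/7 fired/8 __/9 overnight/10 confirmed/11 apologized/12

The marked gap is inside the relative clause, the direct object of "fired".
Its filler is the head noun "detective" (via "that"), at word 5.
(The other dependency links word 2 to a gap after word 11.)

5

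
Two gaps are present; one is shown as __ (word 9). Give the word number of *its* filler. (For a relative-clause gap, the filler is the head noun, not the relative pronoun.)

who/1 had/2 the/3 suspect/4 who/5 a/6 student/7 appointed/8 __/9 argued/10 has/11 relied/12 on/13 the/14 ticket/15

4

The marked gap is inside the relative clause, the direct object of "appointed".
Its filler is the head noun "suspect" (via "who"), at word 4.
(The other dependency links word 1 to a gap after word 10.)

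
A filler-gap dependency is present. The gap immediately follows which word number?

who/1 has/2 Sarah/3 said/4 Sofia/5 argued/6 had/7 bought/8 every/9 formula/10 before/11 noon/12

6

The displaced element is "who" (word 1).
It is linked across 2 clause boundaries (Ø → Ø).
It functions as the subject of "bought", so the gap sits immediately after word 6 ("argued").
Base order: Sarah has said Sofia argued that who had bought every formula before noon.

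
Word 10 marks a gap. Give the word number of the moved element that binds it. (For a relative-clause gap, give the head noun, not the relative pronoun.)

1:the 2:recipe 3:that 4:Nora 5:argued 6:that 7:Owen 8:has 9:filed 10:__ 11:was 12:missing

2

The gap at 10 is the object of "filed", inside a relative clause.
The relative pronoun is "that" (word 3); it is bound by the head noun immediately before it.
Its filler is the head noun "recipe", at word 2.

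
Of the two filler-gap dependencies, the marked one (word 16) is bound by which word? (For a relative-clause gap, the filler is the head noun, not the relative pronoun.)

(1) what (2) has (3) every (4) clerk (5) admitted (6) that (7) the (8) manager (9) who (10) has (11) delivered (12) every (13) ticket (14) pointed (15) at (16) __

The marked gap is the object of the preposition "at" of "pointed".
Its filler is the fronted wh-phrase "what", at word 1.
(The other dependency links word 8 to a gap after word 9.)

1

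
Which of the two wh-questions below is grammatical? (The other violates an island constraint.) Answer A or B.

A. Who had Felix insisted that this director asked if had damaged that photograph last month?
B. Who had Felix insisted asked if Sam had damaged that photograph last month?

B

In A, the wh-phrase is extracted from inside a wh-island (introduced by "if"), which blocks movement.
In B, the extraction path crosses only that-complement boundaries, which are transparent.
So B is grammatical.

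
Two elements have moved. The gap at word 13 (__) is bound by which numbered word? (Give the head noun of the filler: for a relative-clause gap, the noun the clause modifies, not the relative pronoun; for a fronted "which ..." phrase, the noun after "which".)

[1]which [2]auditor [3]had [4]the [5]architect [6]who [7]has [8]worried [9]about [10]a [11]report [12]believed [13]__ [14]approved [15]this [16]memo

2

The marked gap is the subject of "approved".
Its filler is the fronted wh-phrase "which auditor", at word 2.
(The other dependency links word 5 to a gap after word 6.)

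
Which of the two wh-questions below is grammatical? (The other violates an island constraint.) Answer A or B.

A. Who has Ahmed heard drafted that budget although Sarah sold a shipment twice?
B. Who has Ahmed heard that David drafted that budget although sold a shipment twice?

A

In B, the wh-phrase is extracted from inside an adjunct island (introduced by "although"), which blocks movement.
In A, the extraction path crosses only that-complement boundaries, which are transparent.
So A is grammatical.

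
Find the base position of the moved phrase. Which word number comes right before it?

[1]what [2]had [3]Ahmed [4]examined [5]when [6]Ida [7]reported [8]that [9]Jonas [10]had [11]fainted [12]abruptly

4

The displaced element is "what" (word 1).
It functions as the direct object of "examined", so the gap sits immediately after word 4 ("examined").
Base order: Ahmed had examined what when Ida reported that Jonas had fainted abruptly.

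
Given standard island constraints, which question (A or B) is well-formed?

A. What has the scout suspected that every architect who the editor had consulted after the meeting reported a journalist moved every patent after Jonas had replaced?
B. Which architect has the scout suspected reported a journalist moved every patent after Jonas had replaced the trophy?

In A, the wh-phrase is extracted from inside an adjunct island (introduced by "after"), which blocks movement.
In B, the extraction path crosses only that-complement boundaries, which are transparent.
So B is grammatical.

B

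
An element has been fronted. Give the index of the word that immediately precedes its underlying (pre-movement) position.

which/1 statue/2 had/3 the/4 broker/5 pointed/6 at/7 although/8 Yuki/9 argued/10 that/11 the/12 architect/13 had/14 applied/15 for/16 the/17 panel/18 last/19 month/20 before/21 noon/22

The displaced element is "which statue" (word 2).
It functions as the object of the preposition "at" of "pointed", so the gap sits immediately after word 7 ("at").
Base order: The broker had pointed at which statue although Yuki argued that the architect had applied for the panel last month before noon.

7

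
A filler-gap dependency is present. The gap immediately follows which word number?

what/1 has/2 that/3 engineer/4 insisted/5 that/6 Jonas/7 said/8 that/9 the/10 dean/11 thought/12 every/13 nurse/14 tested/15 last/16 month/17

The displaced element is "what" (word 1).
It is linked across 3 clause boundaries (that → that → Ø).
It functions as the direct object of "tested", so the gap sits immediately after word 15 ("tested").
Base order: That engineer has insisted that Jonas said that the dean thought every nurse tested what last month.

15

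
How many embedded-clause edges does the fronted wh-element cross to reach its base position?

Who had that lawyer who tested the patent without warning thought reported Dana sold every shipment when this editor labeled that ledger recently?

"who" is extracted from the subject of "reported".
Boundaries crossed, outermost first: [Ø] — 1 in total.

1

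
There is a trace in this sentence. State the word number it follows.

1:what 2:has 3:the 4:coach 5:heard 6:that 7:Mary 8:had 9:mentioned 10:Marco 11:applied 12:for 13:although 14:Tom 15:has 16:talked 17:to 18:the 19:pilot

The displaced element is "what" (word 1).
It is linked across 2 clause boundaries (that → Ø).
It functions as the object of the preposition "for" of "applied", so the gap sits immediately after word 12 ("for").
Base order: The coach has heard that Mary had mentioned Marco applied for what although Tom has talked to the pilot.

12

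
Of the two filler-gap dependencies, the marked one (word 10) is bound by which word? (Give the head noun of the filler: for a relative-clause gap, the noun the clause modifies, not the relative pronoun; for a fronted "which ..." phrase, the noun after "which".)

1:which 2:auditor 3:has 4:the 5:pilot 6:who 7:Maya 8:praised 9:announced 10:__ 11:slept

2

The marked gap is the subject of "slept".
Its filler is the fronted wh-phrase "which auditor", at word 2.
(The other dependency links word 5 to a gap after word 8.)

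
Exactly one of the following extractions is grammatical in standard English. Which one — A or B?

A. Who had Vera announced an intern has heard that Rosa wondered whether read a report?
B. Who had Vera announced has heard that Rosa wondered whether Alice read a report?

B

In A, the wh-phrase is extracted from inside a wh-island (introduced by "whether"), which blocks movement.
In B, the extraction path crosses only that-complement boundaries, which are transparent.
So B is grammatical.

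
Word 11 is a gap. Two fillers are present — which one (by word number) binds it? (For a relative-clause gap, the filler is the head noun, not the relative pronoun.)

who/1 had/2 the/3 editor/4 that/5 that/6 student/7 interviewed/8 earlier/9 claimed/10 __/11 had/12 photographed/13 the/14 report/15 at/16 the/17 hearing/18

1

The marked gap is the subject of "photographed".
Its filler is the fronted wh-phrase "who", at word 1.
(The other dependency links word 4 to a gap after word 8.)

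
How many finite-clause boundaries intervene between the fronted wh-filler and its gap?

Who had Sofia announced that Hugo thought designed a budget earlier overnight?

2

"who" is extracted from the subject of "designed".
Boundaries crossed, outermost first: [that], [Ø] — 2 in total.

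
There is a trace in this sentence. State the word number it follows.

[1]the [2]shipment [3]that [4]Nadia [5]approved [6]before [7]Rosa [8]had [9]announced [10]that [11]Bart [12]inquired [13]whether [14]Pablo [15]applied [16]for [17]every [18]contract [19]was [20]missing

The displaced element is "the shipment" (word 2).
It functions as the direct object of "approved", so the gap sits immediately after word 5 ("approved").
Base order: Nadia approved the shipment before Rosa had announced that Bart inquired whether Pablo applied for every contract.

5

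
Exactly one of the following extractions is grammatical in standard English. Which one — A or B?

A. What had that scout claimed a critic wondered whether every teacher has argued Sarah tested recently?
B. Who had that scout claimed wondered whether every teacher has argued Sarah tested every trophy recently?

B

In A, the wh-phrase is extracted from inside a wh-island (introduced by "whether"), which blocks movement.
In B, the extraction path crosses only that-complement boundaries, which are transparent.
So B is grammatical.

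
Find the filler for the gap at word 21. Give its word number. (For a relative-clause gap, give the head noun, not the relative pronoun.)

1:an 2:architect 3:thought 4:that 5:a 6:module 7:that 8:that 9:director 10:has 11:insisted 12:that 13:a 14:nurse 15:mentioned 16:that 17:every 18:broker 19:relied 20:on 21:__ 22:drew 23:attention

The gap at 21 is the prepositional object of "relied", inside a relative clause.
The relative pronoun is "that" (word 7); it is bound by the head noun immediately before it.
Its filler is the head noun "module", at word 6.

6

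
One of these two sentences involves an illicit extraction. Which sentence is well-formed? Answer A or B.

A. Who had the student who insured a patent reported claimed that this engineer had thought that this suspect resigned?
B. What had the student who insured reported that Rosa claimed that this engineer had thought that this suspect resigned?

A

In B, the wh-phrase is extracted from inside a complex-NP island (relative clause) (introduced by "who"), which blocks movement.
In A, the extraction path crosses only that-complement boundaries, which are transparent.
So A is grammatical.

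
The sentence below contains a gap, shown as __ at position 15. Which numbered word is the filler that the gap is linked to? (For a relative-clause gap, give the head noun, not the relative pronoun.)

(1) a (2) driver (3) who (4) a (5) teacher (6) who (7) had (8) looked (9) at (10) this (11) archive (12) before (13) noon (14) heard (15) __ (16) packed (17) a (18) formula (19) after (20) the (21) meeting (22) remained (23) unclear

2

The gap at 15 is the subject of "packed", inside a relative clause.
The relative pronoun is "who" (word 3); it is bound by the head noun immediately before it.
Its filler is the head noun "driver", at word 2.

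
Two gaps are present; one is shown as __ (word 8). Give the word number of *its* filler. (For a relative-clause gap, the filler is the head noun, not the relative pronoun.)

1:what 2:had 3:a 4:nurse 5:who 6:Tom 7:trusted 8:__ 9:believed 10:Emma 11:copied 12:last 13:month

The marked gap is inside the relative clause, the direct object of "trusted".
Its filler is the head noun "nurse" (via "who"), at word 4.
(The other dependency links word 1 to a gap after word 11.)

4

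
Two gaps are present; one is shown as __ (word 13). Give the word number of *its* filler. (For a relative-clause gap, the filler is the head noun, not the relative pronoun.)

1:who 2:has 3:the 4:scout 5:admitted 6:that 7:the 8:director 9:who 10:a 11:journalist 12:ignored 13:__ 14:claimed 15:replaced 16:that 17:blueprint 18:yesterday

The marked gap is inside the relative clause, the direct object of "ignored".
Its filler is the head noun "director" (via "who"), at word 8.
(The other dependency links word 1 to a gap after word 14.)

8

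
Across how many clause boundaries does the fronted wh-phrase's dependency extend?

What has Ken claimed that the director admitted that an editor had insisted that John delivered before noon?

3

"what" is extracted from the object of "delivered".
Boundaries crossed, outermost first: [that], [that], [that] — 3 in total.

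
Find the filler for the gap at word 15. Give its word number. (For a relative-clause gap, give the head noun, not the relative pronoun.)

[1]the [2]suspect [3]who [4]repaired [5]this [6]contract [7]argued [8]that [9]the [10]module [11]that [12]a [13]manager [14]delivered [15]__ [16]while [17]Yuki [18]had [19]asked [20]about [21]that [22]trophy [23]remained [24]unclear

10

The gap at 15 is the object of "delivered", inside a relative clause.
The relative pronoun is "that" (word 11); it is bound by the head noun immediately before it.
Its filler is the head noun "module", at word 10.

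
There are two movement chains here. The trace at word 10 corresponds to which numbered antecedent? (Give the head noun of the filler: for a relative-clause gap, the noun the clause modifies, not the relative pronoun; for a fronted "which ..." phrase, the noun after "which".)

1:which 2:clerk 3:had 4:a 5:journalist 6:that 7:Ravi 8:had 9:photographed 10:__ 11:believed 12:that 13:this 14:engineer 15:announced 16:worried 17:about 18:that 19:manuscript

5

The marked gap is inside the relative clause, the direct object of "photographed".
Its filler is the head noun "journalist" (via "that"), at word 5.
(The other dependency links word 2 to a gap after word 15.)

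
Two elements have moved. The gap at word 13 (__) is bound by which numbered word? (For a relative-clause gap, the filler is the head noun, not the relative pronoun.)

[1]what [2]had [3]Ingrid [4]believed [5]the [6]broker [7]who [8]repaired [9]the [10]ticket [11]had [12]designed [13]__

The marked gap is the direct object of "designed".
Its filler is the fronted wh-phrase "what", at word 1.
(The other dependency links word 6 to a gap after word 7.)

1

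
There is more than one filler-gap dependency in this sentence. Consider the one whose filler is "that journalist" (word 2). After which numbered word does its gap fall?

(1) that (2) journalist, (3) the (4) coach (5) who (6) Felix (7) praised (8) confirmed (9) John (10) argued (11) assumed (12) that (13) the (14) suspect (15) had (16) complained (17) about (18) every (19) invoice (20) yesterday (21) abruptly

The displaced element is "that journalist" (word 2).
It is linked across 2 clause boundaries (Ø → Ø).
It functions as the subject of "assumed", so the gap sits immediately after word 10 ("argued").
Base order: The coach who Felix praised confirmed John argued that that journalist assumed that the suspect had complained about every invoice yesterday abruptly.

10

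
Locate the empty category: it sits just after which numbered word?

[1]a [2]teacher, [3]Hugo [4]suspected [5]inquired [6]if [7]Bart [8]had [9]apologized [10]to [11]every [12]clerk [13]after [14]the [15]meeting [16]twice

The displaced element is "a teacher" (word 2).
It is linked across 1 clause boundary (Ø).
It functions as the subject of "inquired", so the gap sits immediately after word 4 ("suspected").
Base order: Hugo suspected that a teacher inquired if Bart had apologized to every clerk after the meeting twice.

4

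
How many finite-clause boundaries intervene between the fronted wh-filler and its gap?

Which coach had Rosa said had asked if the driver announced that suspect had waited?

1

"which coach" is extracted from the subject of "asked".
Boundaries crossed, outermost first: [Ø] — 1 in total.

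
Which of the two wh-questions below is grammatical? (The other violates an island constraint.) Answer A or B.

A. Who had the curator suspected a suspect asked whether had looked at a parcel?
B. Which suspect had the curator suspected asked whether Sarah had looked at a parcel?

B

In A, the wh-phrase is extracted from inside a wh-island (introduced by "whether"), which blocks movement.
In B, the extraction path crosses only that-complement boundaries, which are transparent.
So B is grammatical.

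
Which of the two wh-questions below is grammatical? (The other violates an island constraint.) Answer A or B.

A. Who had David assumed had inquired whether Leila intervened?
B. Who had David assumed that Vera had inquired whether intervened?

A

In B, the wh-phrase is extracted from inside a wh-island (introduced by "whether"), which blocks movement.
In A, the extraction path crosses only that-complement boundaries, which are transparent.
So A is grammatical.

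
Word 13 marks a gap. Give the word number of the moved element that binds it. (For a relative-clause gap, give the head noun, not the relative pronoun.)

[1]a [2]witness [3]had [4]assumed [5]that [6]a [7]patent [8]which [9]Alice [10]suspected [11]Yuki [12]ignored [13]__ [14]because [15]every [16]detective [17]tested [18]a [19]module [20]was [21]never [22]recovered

The gap at 13 is the object of "ignored", inside a relative clause.
The relative pronoun is "which" (word 8); it is bound by the head noun immediately before it.
Its filler is the head noun "patent", at word 7.

7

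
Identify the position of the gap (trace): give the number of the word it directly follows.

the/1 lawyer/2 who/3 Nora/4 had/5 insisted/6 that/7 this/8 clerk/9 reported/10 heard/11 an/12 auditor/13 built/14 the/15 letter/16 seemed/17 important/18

10

The displaced element is "the lawyer" (word 2).
It is linked across 2 clause boundaries (that → Ø).
It functions as the subject of "heard", so the gap sits immediately after word 10 ("reported").
Base order: Nora had insisted that this clerk reported the lawyer heard an auditor built the letter.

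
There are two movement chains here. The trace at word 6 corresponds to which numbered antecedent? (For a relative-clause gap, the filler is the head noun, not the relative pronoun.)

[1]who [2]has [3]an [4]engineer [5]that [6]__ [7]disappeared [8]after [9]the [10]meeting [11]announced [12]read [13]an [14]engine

The marked gap is inside the relative clause, the subject of "disappeared".
Its filler is the head noun "engineer" (via "that"), at word 4.
(The other dependency links word 1 to a gap after word 11.)

4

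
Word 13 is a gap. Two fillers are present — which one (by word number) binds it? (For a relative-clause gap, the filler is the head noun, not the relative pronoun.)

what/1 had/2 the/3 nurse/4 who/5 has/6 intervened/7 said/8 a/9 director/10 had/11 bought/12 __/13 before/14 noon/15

The marked gap is the direct object of "bought".
Its filler is the fronted wh-phrase "what", at word 1.
(The other dependency links word 4 to a gap after word 5.)

1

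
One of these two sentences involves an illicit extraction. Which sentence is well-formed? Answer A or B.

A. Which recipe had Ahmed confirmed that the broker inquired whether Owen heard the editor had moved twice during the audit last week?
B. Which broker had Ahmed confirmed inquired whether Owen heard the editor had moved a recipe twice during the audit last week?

B

In A, the wh-phrase is extracted from inside a wh-island (introduced by "whether"), which blocks movement.
In B, the extraction path crosses only that-complement boundaries, which are transparent.
So B is grammatical.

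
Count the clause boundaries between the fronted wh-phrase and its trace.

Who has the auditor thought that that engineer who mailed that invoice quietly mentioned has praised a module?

"who" is extracted from the subject of "praised".
Boundaries crossed, outermost first: [that], [Ø] — 2 in total.

2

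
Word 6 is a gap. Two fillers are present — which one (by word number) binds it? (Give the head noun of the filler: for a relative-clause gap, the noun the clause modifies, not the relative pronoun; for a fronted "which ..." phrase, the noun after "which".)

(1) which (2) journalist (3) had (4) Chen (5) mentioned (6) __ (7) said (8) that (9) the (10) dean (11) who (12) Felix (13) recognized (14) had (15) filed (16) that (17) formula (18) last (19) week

2

The marked gap is the subject of "said".
Its filler is the fronted wh-phrase "which journalist", at word 2.
(The other dependency links word 10 to a gap after word 13.)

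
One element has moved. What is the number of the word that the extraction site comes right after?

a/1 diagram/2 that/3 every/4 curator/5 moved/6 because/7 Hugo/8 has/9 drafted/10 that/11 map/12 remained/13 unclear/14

6

The displaced element is "a diagram" (word 2).
It functions as the direct object of "moved", so the gap sits immediately after word 6 ("moved").
Base order: Every curator moved a diagram because Hugo has drafted that map.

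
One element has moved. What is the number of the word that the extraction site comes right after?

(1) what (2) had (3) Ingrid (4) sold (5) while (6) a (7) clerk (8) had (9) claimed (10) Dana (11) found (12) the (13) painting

4

The displaced element is "what" (word 1).
It functions as the direct object of "sold", so the gap sits immediately after word 4 ("sold").
Base order: Ingrid had sold what while a clerk had claimed Dana found the painting.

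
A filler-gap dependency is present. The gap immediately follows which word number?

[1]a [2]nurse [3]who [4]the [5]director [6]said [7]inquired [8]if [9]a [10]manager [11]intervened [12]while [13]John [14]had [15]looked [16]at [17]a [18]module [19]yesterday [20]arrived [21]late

The displaced element is "a nurse" (word 2).
It is linked across 1 clause boundary (Ø).
It functions as the subject of "inquired", so the gap sits immediately after word 6 ("said").
Base order: The director said that a nurse inquired if a manager intervened while John had looked at a module yesterday.

6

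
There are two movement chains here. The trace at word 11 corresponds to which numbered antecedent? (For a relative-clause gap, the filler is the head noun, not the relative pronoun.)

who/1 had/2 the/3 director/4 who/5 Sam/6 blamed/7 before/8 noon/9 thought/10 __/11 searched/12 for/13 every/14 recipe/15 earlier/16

1

The marked gap is the subject of "searched".
Its filler is the fronted wh-phrase "who", at word 1.
(The other dependency links word 4 to a gap after word 7.)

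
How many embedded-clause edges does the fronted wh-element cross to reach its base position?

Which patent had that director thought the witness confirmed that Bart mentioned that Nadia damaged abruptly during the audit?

"which patent" is extracted from the object of "damaged".
Boundaries crossed, outermost first: [Ø], [that], [that] — 3 in total.

3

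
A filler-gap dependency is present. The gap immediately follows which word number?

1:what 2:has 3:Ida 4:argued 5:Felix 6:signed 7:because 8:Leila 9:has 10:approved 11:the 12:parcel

6

The displaced element is "what" (word 1).
It is linked across 1 clause boundary (Ø).
It functions as the direct object of "signed", so the gap sits immediately after word 6 ("signed").
Base order: Ida has argued Felix signed what because Leila has approved the parcel.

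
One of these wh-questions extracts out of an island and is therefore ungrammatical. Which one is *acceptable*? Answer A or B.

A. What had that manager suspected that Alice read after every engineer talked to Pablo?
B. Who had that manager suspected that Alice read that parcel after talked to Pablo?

A

In B, the wh-phrase is extracted from inside an adjunct island (introduced by "after"), which blocks movement.
In A, the extraction path crosses only that-complement boundaries, which are transparent.
So A is grammatical.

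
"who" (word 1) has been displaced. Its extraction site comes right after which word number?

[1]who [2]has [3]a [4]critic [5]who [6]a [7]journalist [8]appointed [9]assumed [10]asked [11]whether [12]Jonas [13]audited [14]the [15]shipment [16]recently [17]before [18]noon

9

The displaced element is "who" (word 1).
It is linked across 1 clause boundary (Ø).
It functions as the subject of "asked", so the gap sits immediately after word 9 ("assumed").
Base order: A critic who a journalist appointed has assumed who asked whether Jonas audited the shipment recently before noon.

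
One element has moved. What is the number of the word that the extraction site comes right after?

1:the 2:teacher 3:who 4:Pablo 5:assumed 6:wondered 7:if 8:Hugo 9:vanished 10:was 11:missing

5

The displaced element is "the teacher" (word 2).
It is linked across 1 clause boundary (Ø).
It functions as the subject of "wondered", so the gap sits immediately after word 5 ("assumed").
Base order: Pablo assumed that the teacher wondered if Hugo vanished.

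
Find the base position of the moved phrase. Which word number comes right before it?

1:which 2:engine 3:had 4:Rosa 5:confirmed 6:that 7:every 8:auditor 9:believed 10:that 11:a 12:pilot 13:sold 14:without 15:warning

The displaced element is "which engine" (word 2).
It is linked across 2 clause boundaries (that → that).
It functions as the direct object of "sold", so the gap sits immediately after word 13 ("sold").
Base order: Rosa had confirmed that every auditor believed that a pilot sold which engine without warning.

13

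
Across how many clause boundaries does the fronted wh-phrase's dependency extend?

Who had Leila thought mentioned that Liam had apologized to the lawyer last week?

"who" is extracted from the subject of "mentioned".
Boundaries crossed, outermost first: [Ø] — 1 in total.

1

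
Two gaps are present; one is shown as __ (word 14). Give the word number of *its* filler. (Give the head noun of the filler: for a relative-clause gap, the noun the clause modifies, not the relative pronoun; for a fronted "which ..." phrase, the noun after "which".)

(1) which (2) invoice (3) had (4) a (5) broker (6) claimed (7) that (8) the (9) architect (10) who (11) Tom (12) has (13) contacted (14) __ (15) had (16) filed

The marked gap is inside the relative clause, the direct object of "contacted".
Its filler is the head noun "architect" (via "who"), at word 9.
(The other dependency links word 2 to a gap after word 16.)

9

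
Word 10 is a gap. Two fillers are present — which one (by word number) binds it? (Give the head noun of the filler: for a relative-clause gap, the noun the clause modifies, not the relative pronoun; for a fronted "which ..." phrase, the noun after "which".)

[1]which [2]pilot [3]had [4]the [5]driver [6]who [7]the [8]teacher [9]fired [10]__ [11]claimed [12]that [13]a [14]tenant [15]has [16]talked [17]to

The marked gap is inside the relative clause, the direct object of "fired".
Its filler is the head noun "driver" (via "who"), at word 5.
(The other dependency links word 2 to a gap after word 17.)

5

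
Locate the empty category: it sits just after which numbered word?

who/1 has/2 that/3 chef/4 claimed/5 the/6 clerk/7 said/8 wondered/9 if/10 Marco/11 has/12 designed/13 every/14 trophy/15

The displaced element is "who" (word 1).
It is linked across 2 clause boundaries (Ø → Ø).
It functions as the subject of "wondered", so the gap sits immediately after word 8 ("said").
Base order: That chef has claimed the clerk said who wondered if Marco has designed every trophy.

8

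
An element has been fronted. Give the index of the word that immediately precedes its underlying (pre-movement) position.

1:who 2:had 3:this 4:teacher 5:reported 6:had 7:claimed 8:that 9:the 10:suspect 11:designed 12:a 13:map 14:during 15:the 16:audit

The displaced element is "who" (word 1).
It is linked across 1 clause boundary (Ø).
It functions as the subject of "claimed", so the gap sits immediately after word 5 ("reported").
Base order: This teacher had reported that who had claimed that the suspect designed a map during the audit.

5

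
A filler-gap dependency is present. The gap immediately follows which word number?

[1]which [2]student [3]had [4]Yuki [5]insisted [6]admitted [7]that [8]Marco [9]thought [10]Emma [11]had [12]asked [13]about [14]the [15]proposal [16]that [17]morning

The displaced element is "which student" (word 2).
It is linked across 1 clause boundary (Ø).
It functions as the subject of "admitted", so the gap sits immediately after word 5 ("insisted").
Base order: Yuki had insisted which student admitted that Marco thought Emma had asked about the proposal that morning.

5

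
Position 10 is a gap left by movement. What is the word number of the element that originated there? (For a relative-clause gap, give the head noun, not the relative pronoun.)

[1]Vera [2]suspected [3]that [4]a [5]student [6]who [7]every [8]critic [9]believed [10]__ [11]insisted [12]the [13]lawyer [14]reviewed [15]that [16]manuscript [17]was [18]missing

5

The gap at 10 is the subject of "insisted", inside a relative clause.
The relative pronoun is "who" (word 6); it is bound by the head noun immediately before it.
Its filler is the head noun "student", at word 5.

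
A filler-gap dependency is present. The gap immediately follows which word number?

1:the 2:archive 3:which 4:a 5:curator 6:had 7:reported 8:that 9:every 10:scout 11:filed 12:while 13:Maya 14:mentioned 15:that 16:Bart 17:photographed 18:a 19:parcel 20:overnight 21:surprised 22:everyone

The displaced element is "the archive" (word 2).
It is linked across 1 clause boundary (that).
It functions as the direct object of "filed", so the gap sits immediately after word 11 ("filed").
Base order: A curator had reported that every scout filed the archive while Maya mentioned that Bart photographed a parcel overnight.

11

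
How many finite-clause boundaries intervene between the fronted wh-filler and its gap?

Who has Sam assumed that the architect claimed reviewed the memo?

"who" is extracted from the subject of "reviewed".
Boundaries crossed, outermost first: [that], [Ø] — 2 in total.

2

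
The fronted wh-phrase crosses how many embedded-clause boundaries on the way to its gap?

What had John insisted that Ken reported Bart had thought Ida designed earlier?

3

"what" is extracted from the object of "designed".
Boundaries crossed, outermost first: [that], [Ø], [Ø] — 3 in total.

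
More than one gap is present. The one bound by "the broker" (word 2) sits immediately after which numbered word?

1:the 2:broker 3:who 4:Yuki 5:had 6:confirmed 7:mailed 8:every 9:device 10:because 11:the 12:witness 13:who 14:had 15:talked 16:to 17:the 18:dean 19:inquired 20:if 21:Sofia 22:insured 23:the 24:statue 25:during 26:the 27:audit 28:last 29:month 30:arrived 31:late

The displaced element is "the broker" (word 2).
It is linked across 1 clause boundary (Ø).
It functions as the subject of "mailed", so the gap sits immediately after word 6 ("confirmed").
Base order: Yuki had confirmed that the broker mailed every device because the witness who had talked to the dean inquired if Sofia insured the statue during the audit last month.

6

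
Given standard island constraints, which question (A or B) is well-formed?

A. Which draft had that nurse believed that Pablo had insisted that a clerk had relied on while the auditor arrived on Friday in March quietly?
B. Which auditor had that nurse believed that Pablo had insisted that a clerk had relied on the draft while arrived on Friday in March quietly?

A

In B, the wh-phrase is extracted from inside an adjunct island (introduced by "while"), which blocks movement.
In A, the extraction path crosses only that-complement boundaries, which are transparent.
So A is grammatical.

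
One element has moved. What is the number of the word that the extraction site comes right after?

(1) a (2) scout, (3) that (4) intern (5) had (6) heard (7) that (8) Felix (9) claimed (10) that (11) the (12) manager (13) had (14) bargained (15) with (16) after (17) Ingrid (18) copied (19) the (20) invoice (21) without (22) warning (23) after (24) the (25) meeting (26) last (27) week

15

The displaced element is "a scout" (word 2).
It is linked across 2 clause boundaries (that → that).
It functions as the object of the preposition "with" of "bargained", so the gap sits immediately after word 15 ("with").
Base order: That intern had heard that Felix claimed that the manager had bargained with a scout after Ingrid copied the invoice without warning after the meeting last week.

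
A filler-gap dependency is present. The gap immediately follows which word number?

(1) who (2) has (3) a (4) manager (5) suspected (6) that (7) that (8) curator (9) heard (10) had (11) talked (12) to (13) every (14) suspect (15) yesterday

The displaced element is "who" (word 1).
It is linked across 2 clause boundaries (that → Ø).
It functions as the subject of "talked", so the gap sits immediately after word 9 ("heard").
Base order: A manager has suspected that that curator heard that who had talked to every suspect yesterday.

9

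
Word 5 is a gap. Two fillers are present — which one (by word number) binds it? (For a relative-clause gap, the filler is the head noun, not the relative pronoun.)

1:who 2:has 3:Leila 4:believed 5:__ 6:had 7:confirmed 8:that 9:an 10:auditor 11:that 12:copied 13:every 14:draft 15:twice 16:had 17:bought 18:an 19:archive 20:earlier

The marked gap is the subject of "confirmed".
Its filler is the fronted wh-phrase "who", at word 1.
(The other dependency links word 10 to a gap after word 11.)

1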